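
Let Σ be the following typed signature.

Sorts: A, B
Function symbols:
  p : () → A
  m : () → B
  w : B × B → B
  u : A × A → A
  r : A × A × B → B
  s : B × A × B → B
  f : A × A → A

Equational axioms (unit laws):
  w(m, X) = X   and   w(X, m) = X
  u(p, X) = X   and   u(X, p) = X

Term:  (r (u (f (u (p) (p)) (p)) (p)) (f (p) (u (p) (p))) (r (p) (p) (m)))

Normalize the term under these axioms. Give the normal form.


normal form = (r (f (p) (p)) (f (p) (p)) (r (p) (p) (m)))

1. (r (u (f (u (p) (p)) (p)) (p)) (f (p) (u (p) (p))) (r (p) (p) (m)))  →  (r (f (u (p) (p)) (p)) (f (p) (u (p) (p))) (r (p) (p) (m)))
2. (r (f (u (p) (p)) (p)) (f (p) (u (p) (p))) (r (p) (p) (m)))  →  (r (f (p) (p)) (f (p) (u (p) (p))) (r (p) (p) (m)))
3. (r (f (p) (p)) (f (p) (u (p) (p))) (r (p) (p) (m)))  →  (r (f (p) (p)) (f (p) (p)) (r (p) (p) (m)))


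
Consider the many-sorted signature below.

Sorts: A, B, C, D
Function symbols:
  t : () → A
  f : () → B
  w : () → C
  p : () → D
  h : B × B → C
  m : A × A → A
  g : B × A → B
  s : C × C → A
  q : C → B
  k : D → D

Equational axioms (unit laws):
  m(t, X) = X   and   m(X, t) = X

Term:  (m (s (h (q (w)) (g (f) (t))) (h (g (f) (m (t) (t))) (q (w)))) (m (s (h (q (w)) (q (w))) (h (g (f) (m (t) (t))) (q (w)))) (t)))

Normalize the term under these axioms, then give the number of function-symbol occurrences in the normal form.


1. (m (s (h (q (w)) (g (f) (t))) (h (g (f) (m (t) (t))) (q (w)))) (m (s (h (q (w)) (q (w))) (h (g (f) (m (t) (t))) (q (w)))) (t)))  →  (m (s (h (q (w)) (g (f) (t))) (h (g (f) (t)) (q (w)))) (m (s (h (q (w)) (q (w))) (h (g (f) (m (t) (t))) (q (w)))) (t)))
2. (m (s (h (q (w)) (g (f) (t))) (h (g (f) (t)) (q (w)))) (m (s (h (q (w)) (q (w))) (h (g (f) (m (t) (t))) (q (w)))) (t)))  →  (m (s (h (q (w)) (g (f) (t))) (h (g (f) (t)) (q (w)))) (s (h (q (w)) (q (w))) (h (g (f) (m (t) (t))) (q (w)))))
3. (m (s (h (q (w)) (g (f) (t))) (h (g (f) (t)) (q (w)))) (s (h (q (w)) (q (w))) (h (g (f) (m (t) (t))) (q (w)))))  →  (m (s (h (q (w)) (g (f) (t))) (h (g (f) (t)) (q (w)))) (s (h (q (w)) (q (w))) (h (g (f) (t)) (q (w)))))
normal form: (m (s (h (q (w)) (g (f) (t))) (h (g (f) (t)) (q (w)))) (s (h (q (w)) (q (w))) (h (g (f) (t)) (q (w)))))

size = 26


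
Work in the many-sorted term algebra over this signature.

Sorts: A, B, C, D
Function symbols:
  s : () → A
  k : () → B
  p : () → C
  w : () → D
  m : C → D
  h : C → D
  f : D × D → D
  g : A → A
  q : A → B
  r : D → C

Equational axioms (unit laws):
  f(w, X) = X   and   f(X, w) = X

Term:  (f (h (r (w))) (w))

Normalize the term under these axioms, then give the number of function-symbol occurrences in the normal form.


size = 3

1. (f (h (r (w))) (w))  →  (h (r (w)))
normal form: (h (r (w)))


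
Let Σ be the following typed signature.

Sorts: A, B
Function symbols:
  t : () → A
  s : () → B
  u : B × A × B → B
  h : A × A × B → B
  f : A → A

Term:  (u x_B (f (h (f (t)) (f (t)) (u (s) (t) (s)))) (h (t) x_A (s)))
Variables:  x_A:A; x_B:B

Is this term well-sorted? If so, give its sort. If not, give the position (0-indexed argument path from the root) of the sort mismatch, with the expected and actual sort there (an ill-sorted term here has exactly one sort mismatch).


ill-sorted at position [1, 0]: expected A, got B

  x_B : B
        (t) : A
      (f (t)) : A
        (t) : A
      (f (t)) : A
        (s) : B
        (t) : A
        (s) : B
      (u (s) (t) (s)) : B
    (h (f (t)) (f (t)) (u (s) (t) (s))) : B
  (f (h (f (t)) (f (t)) (u (s) (t) (s)))) : ✗ arg 0 at [1, 0] has sort B, expected A
    (t) : A
    x_A : A
    (s) : B
  (h (t) x_A (s)) : B


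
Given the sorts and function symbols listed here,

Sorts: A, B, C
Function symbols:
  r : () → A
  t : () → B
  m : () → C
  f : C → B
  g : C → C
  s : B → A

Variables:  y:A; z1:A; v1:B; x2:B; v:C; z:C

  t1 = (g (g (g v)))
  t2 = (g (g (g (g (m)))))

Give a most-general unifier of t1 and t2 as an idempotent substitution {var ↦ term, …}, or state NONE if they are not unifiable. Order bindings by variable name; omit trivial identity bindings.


{v ↦ (g (m))}


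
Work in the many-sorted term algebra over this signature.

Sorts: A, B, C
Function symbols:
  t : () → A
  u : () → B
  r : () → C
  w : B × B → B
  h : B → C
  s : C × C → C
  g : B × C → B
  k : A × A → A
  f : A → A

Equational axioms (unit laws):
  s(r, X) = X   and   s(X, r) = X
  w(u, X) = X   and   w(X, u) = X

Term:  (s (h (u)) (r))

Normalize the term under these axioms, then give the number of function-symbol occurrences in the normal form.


size = 2

1. (s (h (u)) (r))  →  (h (u))
normal form: (h (u))


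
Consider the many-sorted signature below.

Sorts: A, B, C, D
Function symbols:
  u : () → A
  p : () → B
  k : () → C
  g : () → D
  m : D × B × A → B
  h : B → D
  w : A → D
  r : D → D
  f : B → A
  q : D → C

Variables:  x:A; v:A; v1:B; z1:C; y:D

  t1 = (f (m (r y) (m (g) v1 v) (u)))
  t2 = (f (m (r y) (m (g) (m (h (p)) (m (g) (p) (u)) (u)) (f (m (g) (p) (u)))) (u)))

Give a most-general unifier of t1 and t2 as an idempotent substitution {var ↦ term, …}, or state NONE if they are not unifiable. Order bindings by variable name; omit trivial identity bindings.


{v ↦ (f (m (g) (p) (u))), v1 ↦ (m (h (p)) (m (g) (p) (u)) (u))}


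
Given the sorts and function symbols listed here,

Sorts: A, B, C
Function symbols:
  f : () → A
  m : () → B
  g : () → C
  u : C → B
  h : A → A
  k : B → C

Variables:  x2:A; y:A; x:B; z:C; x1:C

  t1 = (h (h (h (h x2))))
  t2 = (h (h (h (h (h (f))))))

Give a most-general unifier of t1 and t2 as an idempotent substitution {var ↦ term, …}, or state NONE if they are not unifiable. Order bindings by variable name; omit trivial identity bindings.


{x2 ↦ (h (f))}


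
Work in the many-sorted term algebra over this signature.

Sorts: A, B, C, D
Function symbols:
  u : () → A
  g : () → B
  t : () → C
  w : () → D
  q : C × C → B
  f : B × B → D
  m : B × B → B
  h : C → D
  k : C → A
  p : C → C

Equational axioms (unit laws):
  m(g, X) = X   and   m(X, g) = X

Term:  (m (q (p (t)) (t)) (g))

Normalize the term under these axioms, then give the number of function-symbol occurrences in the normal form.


size = 4

1. (m (q (p (t)) (t)) (g))  →  (q (p (t)) (t))
normal form: (q (p (t)) (t))


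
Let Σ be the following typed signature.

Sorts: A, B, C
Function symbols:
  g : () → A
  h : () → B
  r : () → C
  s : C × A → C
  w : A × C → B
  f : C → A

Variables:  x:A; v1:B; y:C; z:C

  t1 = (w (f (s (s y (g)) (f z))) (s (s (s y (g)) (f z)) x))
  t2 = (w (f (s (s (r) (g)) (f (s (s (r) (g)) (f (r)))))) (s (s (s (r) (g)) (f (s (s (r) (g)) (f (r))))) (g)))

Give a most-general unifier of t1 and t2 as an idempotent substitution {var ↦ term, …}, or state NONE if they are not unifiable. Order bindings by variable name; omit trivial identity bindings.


{x ↦ (g), y ↦ (r), z ↦ (s (s (r) (g)) (f (r)))}


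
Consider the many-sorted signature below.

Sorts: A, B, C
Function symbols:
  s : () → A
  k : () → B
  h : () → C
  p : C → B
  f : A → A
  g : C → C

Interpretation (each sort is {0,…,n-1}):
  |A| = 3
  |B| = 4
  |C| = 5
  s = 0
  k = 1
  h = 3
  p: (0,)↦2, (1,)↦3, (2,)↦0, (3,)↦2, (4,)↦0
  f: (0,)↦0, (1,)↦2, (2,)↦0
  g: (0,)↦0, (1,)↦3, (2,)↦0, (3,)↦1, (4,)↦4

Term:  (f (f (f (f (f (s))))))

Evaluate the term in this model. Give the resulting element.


  s = 0
  (f (s)) = f(0,) = 0
  (f (f (s))) = f(0,) = 0
  (f (f (f (s)))) = f(0,) = 0
  (f (f (f (f (s))))) = f(0,) = 0
  (f (f (f (f (f (s)))))) = f(0,) = 0

value = 0


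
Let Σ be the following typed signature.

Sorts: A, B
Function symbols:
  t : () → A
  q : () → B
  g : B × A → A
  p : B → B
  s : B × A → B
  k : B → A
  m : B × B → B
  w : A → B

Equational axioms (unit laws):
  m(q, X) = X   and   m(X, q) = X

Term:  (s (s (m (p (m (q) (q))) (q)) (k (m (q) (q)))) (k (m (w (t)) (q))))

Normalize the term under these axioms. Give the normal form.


normal form = (s (s (p (q)) (k (q))) (k (w (t))))

1. (s (s (m (p (m (q) (q))) (q)) (k (m (q) (q)))) (k (m (w (t)) (q))))  →  (s (s (p (m (q) (q))) (k (m (q) (q)))) (k (m (w (t)) (q))))
2. (s (s (p (m (q) (q))) (k (m (q) (q)))) (k (m (w (t)) (q))))  →  (s (s (p (q)) (k (m (q) (q)))) (k (m (w (t)) (q))))
3. (s (s (p (q)) (k (m (q) (q)))) (k (m (w (t)) (q))))  →  (s (s (p (q)) (k (q))) (k (m (w (t)) (q))))
4. (s (s (p (q)) (k (q))) (k (m (w (t)) (q))))  →  (s (s (p (q)) (k (q))) (k (w (t))))


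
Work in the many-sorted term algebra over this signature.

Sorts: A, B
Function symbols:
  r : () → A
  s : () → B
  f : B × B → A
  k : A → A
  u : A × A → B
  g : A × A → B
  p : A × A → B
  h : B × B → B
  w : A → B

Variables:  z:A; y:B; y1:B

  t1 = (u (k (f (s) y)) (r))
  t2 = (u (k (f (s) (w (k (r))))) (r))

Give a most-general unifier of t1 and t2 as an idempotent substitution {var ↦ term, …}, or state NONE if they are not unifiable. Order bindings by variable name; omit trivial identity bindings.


{y ↦ (w (k (r)))}


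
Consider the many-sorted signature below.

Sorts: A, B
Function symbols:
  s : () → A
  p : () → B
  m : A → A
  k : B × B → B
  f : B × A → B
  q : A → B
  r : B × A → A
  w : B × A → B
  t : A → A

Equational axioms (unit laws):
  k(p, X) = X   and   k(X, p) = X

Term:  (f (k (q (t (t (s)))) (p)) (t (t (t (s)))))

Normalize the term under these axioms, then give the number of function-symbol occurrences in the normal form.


size = 9

1. (f (k (q (t (t (s)))) (p)) (t (t (t (s)))))  →  (f (q (t (t (s)))) (t (t (t (s)))))
normal form: (f (q (t (t (s)))) (t (t (t (s)))))


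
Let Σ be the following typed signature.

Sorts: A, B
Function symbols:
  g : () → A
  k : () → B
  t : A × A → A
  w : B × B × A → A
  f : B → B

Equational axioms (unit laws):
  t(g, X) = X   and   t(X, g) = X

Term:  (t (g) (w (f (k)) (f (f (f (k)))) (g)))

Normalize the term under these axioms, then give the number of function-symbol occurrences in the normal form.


size = 8

1. (t (g) (w (f (k)) (f (f (f (k)))) (g)))  →  (w (f (k)) (f (f (f (k)))) (g))
normal form: (w (f (k)) (f (f (f (k)))) (g))


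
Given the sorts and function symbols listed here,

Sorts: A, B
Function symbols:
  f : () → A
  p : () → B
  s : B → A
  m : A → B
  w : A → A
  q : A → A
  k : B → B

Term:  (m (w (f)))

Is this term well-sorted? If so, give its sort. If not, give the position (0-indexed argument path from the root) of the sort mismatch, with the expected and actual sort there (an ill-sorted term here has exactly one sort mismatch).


well-sorted; sort = B

    (f) : A
  (w (f)) : A
(m (w (f))) : B


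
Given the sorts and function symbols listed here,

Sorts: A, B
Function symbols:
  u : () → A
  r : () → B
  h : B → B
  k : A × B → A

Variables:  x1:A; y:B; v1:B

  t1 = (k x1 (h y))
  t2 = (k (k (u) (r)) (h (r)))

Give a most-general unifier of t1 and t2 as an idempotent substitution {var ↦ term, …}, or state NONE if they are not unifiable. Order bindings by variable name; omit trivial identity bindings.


{x1 ↦ (k (u) (r)), y ↦ (r)}


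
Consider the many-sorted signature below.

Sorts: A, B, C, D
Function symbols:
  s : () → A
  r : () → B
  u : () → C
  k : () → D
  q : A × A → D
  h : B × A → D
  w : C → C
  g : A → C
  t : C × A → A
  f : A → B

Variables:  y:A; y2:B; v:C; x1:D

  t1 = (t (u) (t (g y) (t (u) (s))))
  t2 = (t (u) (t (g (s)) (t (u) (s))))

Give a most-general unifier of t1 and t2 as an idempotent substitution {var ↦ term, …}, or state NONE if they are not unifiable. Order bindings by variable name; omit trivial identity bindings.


{y ↦ (s)}


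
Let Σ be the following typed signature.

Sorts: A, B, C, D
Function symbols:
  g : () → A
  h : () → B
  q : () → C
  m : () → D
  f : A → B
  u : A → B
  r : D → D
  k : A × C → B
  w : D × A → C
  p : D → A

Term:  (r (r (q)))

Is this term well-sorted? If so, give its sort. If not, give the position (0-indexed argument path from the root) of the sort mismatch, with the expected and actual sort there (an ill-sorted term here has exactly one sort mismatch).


    (q) : C
  (r (q)) : ✗ arg 0 at [0, 0] has sort C, expected D

ill-sorted at position [0, 0]: expected D, got C


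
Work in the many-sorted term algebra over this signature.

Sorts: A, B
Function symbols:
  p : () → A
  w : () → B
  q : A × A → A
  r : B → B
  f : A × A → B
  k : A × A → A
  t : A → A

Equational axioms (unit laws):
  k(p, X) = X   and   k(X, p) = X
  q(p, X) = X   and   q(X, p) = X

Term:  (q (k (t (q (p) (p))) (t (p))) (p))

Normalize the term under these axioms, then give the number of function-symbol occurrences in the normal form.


size = 5

1. (q (k (t (q (p) (p))) (t (p))) (p))  →  (k (t (q (p) (p))) (t (p)))
2. (k (t (q (p) (p))) (t (p)))  →  (k (t (p)) (t (p)))
normal form: (k (t (p)) (t (p)))


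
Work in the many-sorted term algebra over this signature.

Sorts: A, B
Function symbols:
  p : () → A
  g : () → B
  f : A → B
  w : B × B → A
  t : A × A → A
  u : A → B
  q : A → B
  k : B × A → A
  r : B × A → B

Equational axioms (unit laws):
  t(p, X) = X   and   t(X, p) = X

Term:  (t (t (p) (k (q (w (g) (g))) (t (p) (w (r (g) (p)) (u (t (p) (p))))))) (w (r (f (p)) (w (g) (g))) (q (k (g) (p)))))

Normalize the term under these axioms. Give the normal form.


normal form = (t (k (q (w (g) (g))) (w (r (g) (p)) (u (p)))) (w (r (f (p)) (w (g) (g))) (q (k (g) (p)))))

1. (t (t (p) (k (q (w (g) (g))) (t (p) (w (r (g) (p)) (u (t (p) (p))))))) (w (r (f (p)) (w (g) (g))) (q (k (g) (p)))))  →  (t (k (q (w (g) (g))) (t (p) (w (r (g) (p)) (u (t (p) (p)))))) (w (r (f (p)) (w (g) (g))) (q (k (g) (p)))))
2. (t (k (q (w (g) (g))) (t (p) (w (r (g) (p)) (u (t (p) (p)))))) (w (r (f (p)) (w (g) (g))) (q (k (g) (p)))))  →  (t (k (q (w (g) (g))) (w (r (g) (p)) (u (t (p) (p))))) (w (r (f (p)) (w (g) (g))) (q (k (g) (p)))))
3. (t (k (q (w (g) (g))) (w (r (g) (p)) (u (t (p) (p))))) (w (r (f (p)) (w (g) (g))) (q (k (g) (p)))))  →  (t (k (q (w (g) (g))) (w (r (g) (p)) (u (p)))) (w (r (f (p)) (w (g) (g))) (q (k (g) (p)))))


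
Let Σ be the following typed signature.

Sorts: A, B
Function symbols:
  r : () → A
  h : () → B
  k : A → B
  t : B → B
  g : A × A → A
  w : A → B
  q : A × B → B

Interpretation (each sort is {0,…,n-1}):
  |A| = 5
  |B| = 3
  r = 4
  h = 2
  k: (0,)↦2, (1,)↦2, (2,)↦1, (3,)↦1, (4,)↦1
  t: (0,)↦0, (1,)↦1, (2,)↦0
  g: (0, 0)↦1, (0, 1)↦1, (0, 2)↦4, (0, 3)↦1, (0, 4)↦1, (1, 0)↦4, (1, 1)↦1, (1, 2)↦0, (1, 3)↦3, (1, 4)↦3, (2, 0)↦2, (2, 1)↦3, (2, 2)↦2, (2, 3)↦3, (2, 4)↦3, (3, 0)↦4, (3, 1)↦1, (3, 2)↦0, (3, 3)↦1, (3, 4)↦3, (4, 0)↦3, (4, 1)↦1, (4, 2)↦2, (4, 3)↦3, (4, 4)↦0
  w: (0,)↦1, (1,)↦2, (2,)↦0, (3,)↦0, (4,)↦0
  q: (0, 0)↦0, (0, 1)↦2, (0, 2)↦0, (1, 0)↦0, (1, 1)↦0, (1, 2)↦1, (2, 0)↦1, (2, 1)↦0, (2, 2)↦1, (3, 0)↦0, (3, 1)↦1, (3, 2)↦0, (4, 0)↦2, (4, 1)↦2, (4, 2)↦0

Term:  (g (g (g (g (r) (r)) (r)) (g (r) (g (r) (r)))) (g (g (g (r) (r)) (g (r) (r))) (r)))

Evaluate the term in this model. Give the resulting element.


  r = 4
  r = 4
  (g (r) (r)) = g(4, 4) = 0
  r = 4
  (g (g (r) (r)) (r)) = g(0, 4) = 1
  r = 4
  r = 4
  r = 4
  (g (r) (r)) = g(4, 4) = 0
  (g (r) (g (r) (r))) = g(4, 0) = 3
  (g (g (g (r) (r)) (r)) (g (r) (g (r) (r)))) = g(1, 3) = 3
  r = 4
  r = 4
  (g (r) (r)) = g(4, 4) = 0
  r = 4
  r = 4
  (g (r) (r)) = g(4, 4) = 0
  (g (g (r) (r)) (g (r) (r))) = g(0, 0) = 1
  r = 4
  (g (g (g (r) (r)) (g (r) (r))) (r)) = g(1, 4) = 3
  (g (g (g (g (r) (r)) (r)) (g (r) (g (r) (r)))) (g (g (g (r) (r)) (g (r) (r))) (r))) = g(3, 3) = 1

value = 1


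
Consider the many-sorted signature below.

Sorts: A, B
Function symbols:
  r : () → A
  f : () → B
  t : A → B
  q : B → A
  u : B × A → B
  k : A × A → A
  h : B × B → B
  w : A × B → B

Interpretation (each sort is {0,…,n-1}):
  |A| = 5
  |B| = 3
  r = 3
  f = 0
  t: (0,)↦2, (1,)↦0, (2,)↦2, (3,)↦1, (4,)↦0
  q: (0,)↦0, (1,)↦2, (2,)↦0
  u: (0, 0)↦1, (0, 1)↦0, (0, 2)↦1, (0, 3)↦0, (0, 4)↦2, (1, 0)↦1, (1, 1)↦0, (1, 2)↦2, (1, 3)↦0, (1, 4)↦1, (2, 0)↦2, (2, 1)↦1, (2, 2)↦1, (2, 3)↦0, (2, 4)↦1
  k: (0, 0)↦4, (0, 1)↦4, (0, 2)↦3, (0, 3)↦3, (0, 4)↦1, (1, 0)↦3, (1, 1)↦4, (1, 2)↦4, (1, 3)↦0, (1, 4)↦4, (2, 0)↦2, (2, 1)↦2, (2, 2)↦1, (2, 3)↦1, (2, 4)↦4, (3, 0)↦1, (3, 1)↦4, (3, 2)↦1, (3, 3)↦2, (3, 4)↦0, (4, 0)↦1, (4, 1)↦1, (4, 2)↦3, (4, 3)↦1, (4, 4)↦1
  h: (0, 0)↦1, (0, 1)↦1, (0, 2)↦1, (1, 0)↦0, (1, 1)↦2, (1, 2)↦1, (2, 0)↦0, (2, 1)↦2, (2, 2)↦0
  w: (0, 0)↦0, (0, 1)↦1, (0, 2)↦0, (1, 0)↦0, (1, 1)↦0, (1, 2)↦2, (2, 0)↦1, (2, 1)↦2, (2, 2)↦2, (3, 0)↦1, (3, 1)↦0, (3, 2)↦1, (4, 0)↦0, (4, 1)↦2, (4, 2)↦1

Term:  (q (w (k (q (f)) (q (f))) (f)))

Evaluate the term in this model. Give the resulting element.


  f = 0
  (q (f)) = q(0,) = 0
  f = 0
  (q (f)) = q(0,) = 0
  (k (q (f)) (q (f))) = k(0, 0) = 4
  f = 0
  (w (k (q (f)) (q (f))) (f)) = w(4, 0) = 0
  (q (w (k (q (f)) (q (f))) (f))) = q(0,) = 0

value = 0


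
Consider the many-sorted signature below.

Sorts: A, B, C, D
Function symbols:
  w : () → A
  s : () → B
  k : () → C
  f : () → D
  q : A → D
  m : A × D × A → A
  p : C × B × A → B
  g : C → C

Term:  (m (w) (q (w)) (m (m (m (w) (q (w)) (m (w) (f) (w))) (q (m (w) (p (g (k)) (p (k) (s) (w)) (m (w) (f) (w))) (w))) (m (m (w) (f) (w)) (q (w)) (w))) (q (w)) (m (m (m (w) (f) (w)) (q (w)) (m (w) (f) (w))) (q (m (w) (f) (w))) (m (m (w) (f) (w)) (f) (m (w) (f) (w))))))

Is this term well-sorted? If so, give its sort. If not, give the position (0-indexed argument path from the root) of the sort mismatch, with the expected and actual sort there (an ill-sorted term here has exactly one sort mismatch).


ill-sorted at position [2, 0, 1, 0, 1]: expected D, got B

  (w) : A
    (w) : A
  (q (w)) : D
        (w) : A
          (w) : A
        (q (w)) : D
          (w) : A
          (f) : D
          (w) : A
        (m (w) (f) (w)) : A
      (m (w) (q (w)) (m (w) (f) (w))) : A
          (w) : A
              (k) : C
            (g (k)) : C
              (k) : C
              (s) : B
              (w) : A
            (p (k) (s) (w)) : B
              (w) : A
              (f) : D
              (w) : A
            (m (w) (f) (w)) : A
          (p (g (k)) (p (k) (s) (w)) (m (w) (f) (w))) : B
          (w) : A
        (m (w) (p (g (k)) (p (k) (s) (w)) (m (w) (f) (w))) (w)) : ✗ arg 1 at [2, 0, 1, 0, 1] has sort B, expected D
          (w) : A
          (f) : D
          (w) : A
        (m (w) (f) (w)) : A
          (w) : A
        (q (w)) : D
        (w) : A
      (m (m (w) (f) (w)) (q (w)) (w)) : A
      (w) : A
    (q (w)) : D
          (w) : A
          (f) : D
          (w) : A
        (m (w) (f) (w)) : A
          (w) : A
        (q (w)) : D
          (w) : A
          (f) : D
          (w) : A
        (m (w) (f) (w)) : A
      (m (m (w) (f) (w)) (q (w)) (m (w) (f) (w))) : A
          (w) : A
          (f) : D
          (w) : A
        (m (w) (f) (w)) : A
      (q (m (w) (f) (w))) : D
          (w) : A
          (f) : D
          (w) : A
        (m (w) (f) (w)) : A
        (f) : D
          (w) : A
          (f) : D
          (w) : A
        (m (w) (f) (w)) : A
      (m (m (w) (f) (w)) (f) (m (w) (f) (w))) : A
    (m (m (m (w) (f) (w)) (q (w)) (m (w) (f) (w))) (q (m (w) (f) (w))) (m (m (w) (f) (w)) (f) (m (w) (f) (w)))) : A


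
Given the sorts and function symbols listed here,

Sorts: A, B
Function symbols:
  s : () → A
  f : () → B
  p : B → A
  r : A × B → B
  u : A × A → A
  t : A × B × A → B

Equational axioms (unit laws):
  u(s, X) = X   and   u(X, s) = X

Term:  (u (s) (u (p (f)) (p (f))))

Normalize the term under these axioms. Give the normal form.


normal form = (u (p (f)) (p (f)))

1. (u (s) (u (p (f)) (p (f))))  →  (u (p (f)) (p (f)))


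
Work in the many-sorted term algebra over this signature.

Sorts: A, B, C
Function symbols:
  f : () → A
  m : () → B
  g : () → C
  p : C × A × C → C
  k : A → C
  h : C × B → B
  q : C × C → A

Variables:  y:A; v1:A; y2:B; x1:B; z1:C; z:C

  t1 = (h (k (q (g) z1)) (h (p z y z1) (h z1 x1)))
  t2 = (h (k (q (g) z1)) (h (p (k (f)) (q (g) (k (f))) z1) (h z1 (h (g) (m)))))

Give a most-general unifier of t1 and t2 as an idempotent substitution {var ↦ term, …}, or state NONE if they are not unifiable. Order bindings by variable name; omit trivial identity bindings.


{x1 ↦ (h (g) (m)), y ↦ (q (g) (k (f))), z ↦ (k (f))}


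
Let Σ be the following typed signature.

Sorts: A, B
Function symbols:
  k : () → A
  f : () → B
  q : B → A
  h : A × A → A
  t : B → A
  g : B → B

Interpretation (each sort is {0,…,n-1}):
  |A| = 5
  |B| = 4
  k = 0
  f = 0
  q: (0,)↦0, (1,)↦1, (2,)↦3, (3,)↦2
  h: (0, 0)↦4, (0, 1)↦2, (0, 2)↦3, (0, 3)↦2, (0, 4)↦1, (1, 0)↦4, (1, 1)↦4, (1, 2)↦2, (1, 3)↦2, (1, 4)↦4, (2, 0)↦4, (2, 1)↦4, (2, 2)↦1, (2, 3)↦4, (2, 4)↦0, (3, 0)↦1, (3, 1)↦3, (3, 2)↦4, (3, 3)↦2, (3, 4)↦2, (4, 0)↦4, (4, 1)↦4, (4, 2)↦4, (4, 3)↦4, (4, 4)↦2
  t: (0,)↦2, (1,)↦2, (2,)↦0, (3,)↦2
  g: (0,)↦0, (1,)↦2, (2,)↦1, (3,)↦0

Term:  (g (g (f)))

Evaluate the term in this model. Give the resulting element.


value = 0

  f = 0
  (g (f)) = g(0,) = 0
  (g (g (f))) = g(0,) = 0


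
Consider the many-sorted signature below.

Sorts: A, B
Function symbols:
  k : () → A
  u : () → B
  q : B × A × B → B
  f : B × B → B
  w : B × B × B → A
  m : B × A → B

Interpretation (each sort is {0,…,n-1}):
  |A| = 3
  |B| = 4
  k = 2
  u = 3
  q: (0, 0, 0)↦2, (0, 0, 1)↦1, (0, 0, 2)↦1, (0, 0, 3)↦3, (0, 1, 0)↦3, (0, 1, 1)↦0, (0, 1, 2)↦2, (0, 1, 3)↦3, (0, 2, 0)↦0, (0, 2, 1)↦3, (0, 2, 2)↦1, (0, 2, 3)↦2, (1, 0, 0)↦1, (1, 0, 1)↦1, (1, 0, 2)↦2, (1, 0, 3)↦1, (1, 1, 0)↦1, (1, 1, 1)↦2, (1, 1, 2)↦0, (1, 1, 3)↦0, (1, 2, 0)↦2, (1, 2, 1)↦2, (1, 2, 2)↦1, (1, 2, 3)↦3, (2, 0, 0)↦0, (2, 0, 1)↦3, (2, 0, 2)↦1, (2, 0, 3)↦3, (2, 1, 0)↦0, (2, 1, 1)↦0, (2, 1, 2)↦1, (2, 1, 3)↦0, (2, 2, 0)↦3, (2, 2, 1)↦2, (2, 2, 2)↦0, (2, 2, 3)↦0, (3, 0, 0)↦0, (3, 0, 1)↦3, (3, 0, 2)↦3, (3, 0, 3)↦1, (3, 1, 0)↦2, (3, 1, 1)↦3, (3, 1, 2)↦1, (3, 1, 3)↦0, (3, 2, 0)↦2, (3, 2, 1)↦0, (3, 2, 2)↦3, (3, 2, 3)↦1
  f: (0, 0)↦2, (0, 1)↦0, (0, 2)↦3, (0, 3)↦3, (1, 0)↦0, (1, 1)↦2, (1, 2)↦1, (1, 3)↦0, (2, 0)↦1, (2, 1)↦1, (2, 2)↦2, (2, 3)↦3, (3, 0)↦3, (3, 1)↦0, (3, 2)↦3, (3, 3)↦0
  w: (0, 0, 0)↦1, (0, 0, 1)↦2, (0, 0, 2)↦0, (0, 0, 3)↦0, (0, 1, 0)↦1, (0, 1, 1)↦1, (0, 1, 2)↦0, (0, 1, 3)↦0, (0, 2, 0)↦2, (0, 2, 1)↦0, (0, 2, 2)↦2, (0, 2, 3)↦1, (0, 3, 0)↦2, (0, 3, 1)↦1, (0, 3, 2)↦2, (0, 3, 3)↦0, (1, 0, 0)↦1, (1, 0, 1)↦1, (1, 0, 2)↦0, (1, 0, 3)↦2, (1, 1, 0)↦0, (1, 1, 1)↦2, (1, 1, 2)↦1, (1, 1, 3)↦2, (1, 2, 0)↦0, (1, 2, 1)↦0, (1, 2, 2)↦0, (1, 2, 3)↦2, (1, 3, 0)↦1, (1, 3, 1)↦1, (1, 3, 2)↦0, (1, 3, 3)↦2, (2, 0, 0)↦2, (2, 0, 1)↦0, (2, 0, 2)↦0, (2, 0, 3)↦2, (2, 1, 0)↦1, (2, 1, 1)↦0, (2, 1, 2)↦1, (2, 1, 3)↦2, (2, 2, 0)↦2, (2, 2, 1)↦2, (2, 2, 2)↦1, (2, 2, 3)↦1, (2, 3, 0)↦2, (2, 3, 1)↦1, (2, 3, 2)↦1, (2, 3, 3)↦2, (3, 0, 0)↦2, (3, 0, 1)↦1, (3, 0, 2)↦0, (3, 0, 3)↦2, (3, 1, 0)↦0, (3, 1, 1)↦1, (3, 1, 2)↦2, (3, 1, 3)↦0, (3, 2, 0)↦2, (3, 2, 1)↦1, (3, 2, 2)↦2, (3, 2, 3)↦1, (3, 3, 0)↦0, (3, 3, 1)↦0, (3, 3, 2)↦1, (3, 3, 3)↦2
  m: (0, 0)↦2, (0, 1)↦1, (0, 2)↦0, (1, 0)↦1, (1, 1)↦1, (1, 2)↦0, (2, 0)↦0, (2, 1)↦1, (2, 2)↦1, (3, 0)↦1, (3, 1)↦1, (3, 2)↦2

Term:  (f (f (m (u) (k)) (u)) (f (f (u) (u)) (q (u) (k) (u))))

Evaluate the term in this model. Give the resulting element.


value = 3

  u = 3
  k = 2
  (m (u) (k)) = m(3, 2) = 2
  u = 3
  (f (m (u) (k)) (u)) = f(2, 3) = 3
  u = 3
  u = 3
  (f (u) (u)) = f(3, 3) = 0
  u = 3
  k = 2
  u = 3
  (q (u) (k) (u)) = q(3, 2, 3) = 1
  (f (f (u) (u)) (q (u) (k) (u))) = f(0, 1) = 0
  (f (f (m (u) (k)) (u)) (f (f (u) (u)) (q (u) (k) (u)))) = f(3, 0) = 3


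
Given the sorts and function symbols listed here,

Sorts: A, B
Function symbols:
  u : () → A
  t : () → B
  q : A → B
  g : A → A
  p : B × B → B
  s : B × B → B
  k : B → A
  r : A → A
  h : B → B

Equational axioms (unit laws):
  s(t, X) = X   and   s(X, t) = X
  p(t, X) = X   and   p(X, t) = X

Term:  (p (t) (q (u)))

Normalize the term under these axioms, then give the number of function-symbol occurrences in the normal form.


1. (p (t) (q (u)))  →  (q (u))
normal form: (q (u))

size = 2


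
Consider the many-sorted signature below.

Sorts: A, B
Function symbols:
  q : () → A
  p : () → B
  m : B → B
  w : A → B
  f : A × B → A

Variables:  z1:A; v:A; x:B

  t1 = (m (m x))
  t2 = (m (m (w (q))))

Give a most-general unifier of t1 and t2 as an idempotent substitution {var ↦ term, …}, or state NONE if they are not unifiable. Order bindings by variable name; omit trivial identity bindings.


{x ↦ (w (q))}


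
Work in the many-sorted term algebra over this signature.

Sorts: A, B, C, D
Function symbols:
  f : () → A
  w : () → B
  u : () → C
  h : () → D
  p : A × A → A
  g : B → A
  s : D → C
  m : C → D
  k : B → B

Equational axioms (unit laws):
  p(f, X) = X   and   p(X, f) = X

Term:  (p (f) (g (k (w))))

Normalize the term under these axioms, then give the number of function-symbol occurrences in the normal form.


size = 3

1. (p (f) (g (k (w))))  →  (g (k (w)))
normal form: (g (k (w)))


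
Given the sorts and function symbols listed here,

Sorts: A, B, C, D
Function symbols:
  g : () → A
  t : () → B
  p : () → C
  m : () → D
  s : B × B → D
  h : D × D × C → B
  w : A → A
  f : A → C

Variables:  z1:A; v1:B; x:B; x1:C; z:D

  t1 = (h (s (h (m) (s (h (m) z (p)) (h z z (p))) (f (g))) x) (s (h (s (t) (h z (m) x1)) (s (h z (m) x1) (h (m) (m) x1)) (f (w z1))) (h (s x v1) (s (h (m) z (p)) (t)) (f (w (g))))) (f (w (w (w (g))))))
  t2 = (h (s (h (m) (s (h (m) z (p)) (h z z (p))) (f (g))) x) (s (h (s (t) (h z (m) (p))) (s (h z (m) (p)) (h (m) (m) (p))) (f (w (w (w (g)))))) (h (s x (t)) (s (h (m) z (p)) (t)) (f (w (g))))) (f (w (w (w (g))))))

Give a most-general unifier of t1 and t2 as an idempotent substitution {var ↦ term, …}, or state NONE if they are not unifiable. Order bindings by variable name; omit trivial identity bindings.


{v1 ↦ (t), x1 ↦ (p), z1 ↦ (w (w (g)))}


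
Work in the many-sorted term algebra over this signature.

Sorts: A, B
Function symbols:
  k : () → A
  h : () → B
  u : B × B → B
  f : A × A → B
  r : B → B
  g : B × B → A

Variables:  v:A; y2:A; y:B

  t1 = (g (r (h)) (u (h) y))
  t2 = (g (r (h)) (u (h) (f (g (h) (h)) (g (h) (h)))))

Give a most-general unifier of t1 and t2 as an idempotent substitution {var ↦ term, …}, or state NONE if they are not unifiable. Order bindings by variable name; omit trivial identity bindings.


{y ↦ (f (g (h) (h)) (g (h) (h)))}


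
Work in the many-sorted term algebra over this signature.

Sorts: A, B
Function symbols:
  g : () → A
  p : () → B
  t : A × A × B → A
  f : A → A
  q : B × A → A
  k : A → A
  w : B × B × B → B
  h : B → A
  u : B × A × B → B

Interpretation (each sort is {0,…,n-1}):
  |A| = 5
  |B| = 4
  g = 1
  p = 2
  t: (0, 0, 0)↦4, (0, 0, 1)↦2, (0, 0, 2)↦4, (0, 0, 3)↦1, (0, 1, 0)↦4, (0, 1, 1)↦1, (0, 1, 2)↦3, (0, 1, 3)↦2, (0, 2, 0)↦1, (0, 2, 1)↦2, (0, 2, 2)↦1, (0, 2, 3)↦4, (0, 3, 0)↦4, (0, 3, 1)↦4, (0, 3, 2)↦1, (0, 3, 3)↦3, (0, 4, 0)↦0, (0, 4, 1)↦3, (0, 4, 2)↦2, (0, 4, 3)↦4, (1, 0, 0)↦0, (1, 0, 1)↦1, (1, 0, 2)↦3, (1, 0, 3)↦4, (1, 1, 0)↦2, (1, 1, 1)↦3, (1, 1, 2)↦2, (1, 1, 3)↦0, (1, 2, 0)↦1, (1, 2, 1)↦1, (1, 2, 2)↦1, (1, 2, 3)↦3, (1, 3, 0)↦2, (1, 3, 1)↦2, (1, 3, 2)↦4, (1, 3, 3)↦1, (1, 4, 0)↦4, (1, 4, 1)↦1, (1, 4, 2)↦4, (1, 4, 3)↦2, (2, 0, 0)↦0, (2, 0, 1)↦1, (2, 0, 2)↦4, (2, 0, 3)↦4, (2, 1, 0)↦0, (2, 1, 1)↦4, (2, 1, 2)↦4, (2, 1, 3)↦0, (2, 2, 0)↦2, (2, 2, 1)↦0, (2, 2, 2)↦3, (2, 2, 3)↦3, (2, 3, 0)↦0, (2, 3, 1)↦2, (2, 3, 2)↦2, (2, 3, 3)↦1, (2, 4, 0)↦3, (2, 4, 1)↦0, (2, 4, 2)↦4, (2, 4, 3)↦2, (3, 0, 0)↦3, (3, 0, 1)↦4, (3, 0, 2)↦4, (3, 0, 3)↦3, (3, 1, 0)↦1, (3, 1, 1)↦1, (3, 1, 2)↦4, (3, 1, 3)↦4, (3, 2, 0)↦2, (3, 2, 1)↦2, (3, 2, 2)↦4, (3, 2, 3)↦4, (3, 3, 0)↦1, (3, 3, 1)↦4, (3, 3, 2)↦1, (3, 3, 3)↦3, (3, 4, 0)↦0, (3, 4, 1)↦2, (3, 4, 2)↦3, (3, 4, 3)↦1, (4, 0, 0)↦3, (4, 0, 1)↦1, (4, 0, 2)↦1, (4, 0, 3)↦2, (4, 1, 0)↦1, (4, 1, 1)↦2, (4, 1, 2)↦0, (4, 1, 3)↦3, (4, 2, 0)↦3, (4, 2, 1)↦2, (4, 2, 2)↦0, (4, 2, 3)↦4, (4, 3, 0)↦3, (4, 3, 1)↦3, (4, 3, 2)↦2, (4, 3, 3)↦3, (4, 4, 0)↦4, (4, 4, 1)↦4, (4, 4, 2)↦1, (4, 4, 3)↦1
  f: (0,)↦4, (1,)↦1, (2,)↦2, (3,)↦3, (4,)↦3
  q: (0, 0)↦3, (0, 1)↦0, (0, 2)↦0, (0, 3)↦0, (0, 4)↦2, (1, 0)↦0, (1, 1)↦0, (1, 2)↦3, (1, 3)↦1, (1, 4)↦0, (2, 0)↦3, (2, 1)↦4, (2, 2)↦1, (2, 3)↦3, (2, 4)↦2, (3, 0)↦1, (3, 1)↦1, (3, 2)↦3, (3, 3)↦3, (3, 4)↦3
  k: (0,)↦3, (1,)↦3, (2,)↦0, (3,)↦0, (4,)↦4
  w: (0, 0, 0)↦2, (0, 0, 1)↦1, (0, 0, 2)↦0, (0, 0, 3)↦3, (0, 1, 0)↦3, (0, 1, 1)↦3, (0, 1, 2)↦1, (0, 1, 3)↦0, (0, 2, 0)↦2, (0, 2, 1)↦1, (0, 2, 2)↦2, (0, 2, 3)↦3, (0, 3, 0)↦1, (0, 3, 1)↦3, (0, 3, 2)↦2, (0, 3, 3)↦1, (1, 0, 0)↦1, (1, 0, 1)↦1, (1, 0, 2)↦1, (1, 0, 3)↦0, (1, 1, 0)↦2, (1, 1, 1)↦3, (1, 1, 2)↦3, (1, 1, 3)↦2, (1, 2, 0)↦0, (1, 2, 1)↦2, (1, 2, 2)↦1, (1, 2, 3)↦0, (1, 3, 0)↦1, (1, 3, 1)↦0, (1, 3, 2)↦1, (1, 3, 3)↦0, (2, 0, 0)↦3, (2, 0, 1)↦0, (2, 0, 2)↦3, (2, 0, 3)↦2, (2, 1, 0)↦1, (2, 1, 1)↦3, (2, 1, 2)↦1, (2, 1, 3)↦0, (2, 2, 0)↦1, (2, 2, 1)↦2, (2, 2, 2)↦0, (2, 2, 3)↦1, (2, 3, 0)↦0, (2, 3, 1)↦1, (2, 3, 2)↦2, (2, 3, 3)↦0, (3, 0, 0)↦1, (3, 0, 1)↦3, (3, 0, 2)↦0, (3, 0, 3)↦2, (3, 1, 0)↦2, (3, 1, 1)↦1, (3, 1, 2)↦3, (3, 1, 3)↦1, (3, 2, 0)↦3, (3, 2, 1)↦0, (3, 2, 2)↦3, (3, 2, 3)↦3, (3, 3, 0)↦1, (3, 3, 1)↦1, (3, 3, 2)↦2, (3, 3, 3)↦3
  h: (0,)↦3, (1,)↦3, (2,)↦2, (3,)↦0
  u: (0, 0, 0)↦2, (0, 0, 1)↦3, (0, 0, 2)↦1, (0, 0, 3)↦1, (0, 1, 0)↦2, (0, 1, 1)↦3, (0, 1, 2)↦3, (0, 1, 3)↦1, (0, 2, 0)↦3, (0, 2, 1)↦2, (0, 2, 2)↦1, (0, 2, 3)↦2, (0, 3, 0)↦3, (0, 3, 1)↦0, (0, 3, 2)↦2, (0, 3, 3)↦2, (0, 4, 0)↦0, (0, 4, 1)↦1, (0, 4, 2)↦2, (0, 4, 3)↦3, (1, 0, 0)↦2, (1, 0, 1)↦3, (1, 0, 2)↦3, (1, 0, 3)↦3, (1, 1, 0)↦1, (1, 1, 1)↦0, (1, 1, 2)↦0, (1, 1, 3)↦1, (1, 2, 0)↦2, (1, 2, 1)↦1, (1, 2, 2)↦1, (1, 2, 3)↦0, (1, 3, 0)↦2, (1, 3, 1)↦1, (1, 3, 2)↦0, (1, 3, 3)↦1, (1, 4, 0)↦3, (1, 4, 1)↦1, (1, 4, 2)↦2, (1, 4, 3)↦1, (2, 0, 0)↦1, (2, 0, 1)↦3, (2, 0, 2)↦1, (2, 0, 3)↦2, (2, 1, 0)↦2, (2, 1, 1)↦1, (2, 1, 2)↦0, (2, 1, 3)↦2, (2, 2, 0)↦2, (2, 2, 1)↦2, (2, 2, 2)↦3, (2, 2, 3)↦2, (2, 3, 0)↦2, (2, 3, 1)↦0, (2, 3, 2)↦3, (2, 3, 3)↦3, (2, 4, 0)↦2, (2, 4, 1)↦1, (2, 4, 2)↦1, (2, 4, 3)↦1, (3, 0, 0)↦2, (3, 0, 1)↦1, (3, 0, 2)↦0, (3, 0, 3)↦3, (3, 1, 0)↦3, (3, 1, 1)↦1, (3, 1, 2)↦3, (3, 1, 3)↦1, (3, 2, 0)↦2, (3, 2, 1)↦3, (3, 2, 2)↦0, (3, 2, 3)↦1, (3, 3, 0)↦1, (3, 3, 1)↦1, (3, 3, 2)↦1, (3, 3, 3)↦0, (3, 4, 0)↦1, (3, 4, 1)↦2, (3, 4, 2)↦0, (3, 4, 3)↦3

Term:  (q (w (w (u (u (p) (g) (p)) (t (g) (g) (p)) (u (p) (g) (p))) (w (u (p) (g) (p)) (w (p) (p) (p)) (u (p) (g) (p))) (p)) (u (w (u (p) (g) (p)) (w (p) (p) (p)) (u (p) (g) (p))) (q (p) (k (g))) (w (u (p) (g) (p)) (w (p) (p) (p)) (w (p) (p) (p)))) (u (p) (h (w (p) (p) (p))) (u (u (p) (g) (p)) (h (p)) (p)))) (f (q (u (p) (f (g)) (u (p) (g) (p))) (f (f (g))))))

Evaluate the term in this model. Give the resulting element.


value = 1

  p = 2
  g = 1
  p = 2
  (u (p) (g) (p)) = u(2, 1, 2) = 0
  g = 1
  g = 1
  p = 2
  (t (g) (g) (p)) = t(1, 1, 2) = 2
  p = 2
  g = 1
  p = 2
  (u (p) (g) (p)) = u(2, 1, 2) = 0
  (u (u (p) (g) (p)) (t (g) (g) (p)) (u (p) (g) (p))) = u(0, 2, 0) = 3
  p = 2
  g = 1
  p = 2
  (u (p) (g) (p)) = u(2, 1, 2) = 0
  p = 2
  p = 2
  p = 2
  (w (p) (p) (p)) = w(2, 2, 2) = 0
  p = 2
  g = 1
  p = 2
  (u (p) (g) (p)) = u(2, 1, 2) = 0
  (w (u (p) (g) (p)) (w (p) (p) (p)) (u (p) (g) (p))) = w(0, 0, 0) = 2
  p = 2
  (w (u (u (p) (g) (p)) (t (g) (g) (p)) (u (p) (g) (p))) (w (u (p) (g) (p)) (w (p) (p) (p)) (u (p) (g) (p))) (p)) = w(3, 2, 2) = 3
  p = 2
  g = 1
  p = 2
  (u (p) (g) (p)) = u(2, 1, 2) = 0
  p = 2
  p = 2
  p = 2
  (w (p) (p) (p)) = w(2, 2, 2) = 0
  p = 2
  g = 1
  p = 2
  (u (p) (g) (p)) = u(2, 1, 2) = 0
  (w (u (p) (g) (p)) (w (p) (p) (p)) (u (p) (g) (p))) = w(0, 0, 0) = 2
  p = 2
  g = 1
  (k (g)) = k(1,) = 3
  (q (p) (k (g))) = q(2, 3) = 3
  p = 2
  g = 1
  p = 2
  (u (p) (g) (p)) = u(2, 1, 2) = 0
  p = 2
  p = 2
  p = 2
  (w (p) (p) (p)) = w(2, 2, 2) = 0
  p = 2
  p = 2
  p = 2
  (w (p) (p) (p)) = w(2, 2, 2) = 0
  (w (u (p) (g) (p)) (w (p) (p) (p)) (w (p) (p) (p))) = w(0, 0, 0) = 2
  (u (w (u (p) (g) (p)) (w (p) (p) (p)) (u (p) (g) (p))) (q (p) (k (g))) (w (u (p) (g) (p)) (w (p) (p) (p)) (w (p) (p) (p)))) = u(2, 3, 2) = 3
  p = 2
  p = 2
  p = 2
  p = 2
  (w (p) (p) (p)) = w(2, 2, 2) = 0
  (h (w (p) (p) (p))) = h(0,) = 3
  p = 2
  g = 1
  p = 2
  (u (p) (g) (p)) = u(2, 1, 2) = 0
  p = 2
  (h (p)) = h(2,) = 2
  p = 2
  (u (u (p) (g) (p)) (h (p)) (p)) = u(0, 2, 2) = 1
  (u (p) (h (w (p) (p) (p))) (u (u (p) (g) (p)) (h (p)) (p))) = u(2, 3, 1) = 0
  (w (w (u (u (p) (g) (p)) (t (g) (g) (p)) (u (p) (g) (p))) (w (u (p) (g) (p)) (w (p) (p) (p)) (u (p) (g) (p))) (p)) (u (w (u (p) (g) (p)) (w (p) (p) (p)) (u (p) (g) (p))) (q (p) (k (g))) (w (u (p) (g) (p)) (w (p) (p) (p)) (w (p) (p) (p)))) (u (p) (h (w (p) (p) (p))) (u (u (p) (g) (p)) (h (p)) (p)))) = w(3, 3, 0) = 1
  p = 2
  g = 1
  (f (g)) = f(1,) = 1
  p = 2
  g = 1
  p = 2
  (u (p) (g) (p)) = u(2, 1, 2) = 0
  (u (p) (f (g)) (u (p) (g) (p))) = u(2, 1, 0) = 2
  g = 1
  (f (g)) = f(1,) = 1
  (f (f (g))) = f(1,) = 1
  (q (u (p) (f (g)) (u (p) (g) (p))) (f (f (g)))) = q(2, 1) = 4
  (f (q (u (p) (f (g)) (u (p) (g) (p))) (f (f (g))))) = f(4,) = 3
  (q (w (w (u (u (p) (g) (p)) (t (g) (g) (p)) (u (p) (g) (p))) (w (u (p) (g) (p)) (w (p) (p) (p)) (u (p) (g) (p))) (p)) (u (w (u (p) (g) (p)) (w (p) (p) (p)) (u (p) (g) (p))) (q (p) (k (g))) (w (u (p) (g) (p)) (w (p) (p) (p)) (w (p) (p) (p)))) (u (p) (h (w (p) (p) (p))) (u (u (p) (g) (p)) (h (p)) (p)))) (f (q (u (p) (f (g)) (u (p) (g) (p))) (f (f (g)))))) = q(1, 3) = 1


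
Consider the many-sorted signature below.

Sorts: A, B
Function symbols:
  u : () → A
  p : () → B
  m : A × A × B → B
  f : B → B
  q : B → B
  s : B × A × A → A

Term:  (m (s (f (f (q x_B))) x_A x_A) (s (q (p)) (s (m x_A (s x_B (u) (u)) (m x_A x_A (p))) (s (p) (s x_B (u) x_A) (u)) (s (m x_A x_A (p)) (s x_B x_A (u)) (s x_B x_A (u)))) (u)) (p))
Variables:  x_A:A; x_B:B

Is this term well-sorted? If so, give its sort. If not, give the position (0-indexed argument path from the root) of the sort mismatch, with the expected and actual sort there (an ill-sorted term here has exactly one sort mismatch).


          x_B : B
        (q x_B) : B
      (f (q x_B)) : B
    (f (f (q x_B))) : B
    x_A : A
    x_A : A
  (s (f (f (q x_B))) x_A x_A) : A
      (p) : B
    (q (p)) : B
        x_A : A
          x_B : B
          (u) : A
          (u) : A
        (s x_B (u) (u)) : A
          x_A : A
          x_A : A
          (p) : B
        (m x_A x_A (p)) : B
      (m x_A (s x_B (u) (u)) (m x_A x_A (p))) : B
        (p) : B
          x_B : B
          (u) : A
          x_A : A
        (s x_B (u) x_A) : A
        (u) : A
      (s (p) (s x_B (u) x_A) (u)) : A
          x_A : A
          x_A : A
          (p) : B
        (m x_A x_A (p)) : B
          x_B : B
          x_A : A
          (u) : A
        (s x_B x_A (u)) : A
          x_B : B
          x_A : A
          (u) : A
        (s x_B x_A (u)) : A
      (s (m x_A x_A (p)) (s x_B x_A (u)) (s x_B x_A (u))) : A
    (s (m x_A (s x_B (u) (u)) (m x_A x_A (p))) (s (p) (s x_B (u) x_A) (u)) (s (m x_A x_A (p)) (s x_B x_A (u)) (s x_B x_A (u)))) : A
    (u) : A
  (s (q (p)) (s (m x_A (s x_B (u) (u)) (m x_A x_A (p))) (s (p) (s x_B (u) x_A) (u)) (s (m x_A x_A (p)) (s x_B x_A (u)) (s x_B x_A (u)))) (u)) : A
  (p) : B
(m (s (f (f (q x_B))) x_A x_A) (s (q (p)) (s (m x_A (s x_B (u) (u)) (m x_A x_A (p))) (s (p) (s x_B (u) x_A) (u)) (s (m x_A x_A (p)) (s x_B x_A (u)) (s x_B x_A (u)))) (u)) (p)) : B

well-sorted; sort = B


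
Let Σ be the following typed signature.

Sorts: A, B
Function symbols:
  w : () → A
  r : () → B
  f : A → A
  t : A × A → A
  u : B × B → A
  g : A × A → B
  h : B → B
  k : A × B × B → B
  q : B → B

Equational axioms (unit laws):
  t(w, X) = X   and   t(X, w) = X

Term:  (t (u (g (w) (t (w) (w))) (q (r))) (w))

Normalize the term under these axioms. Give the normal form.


1. (t (u (g (w) (t (w) (w))) (q (r))) (w))  →  (u (g (w) (t (w) (w))) (q (r)))
2. (u (g (w) (t (w) (w))) (q (r)))  →  (u (g (w) (w)) (q (r)))

normal form = (u (g (w) (w)) (q (r)))


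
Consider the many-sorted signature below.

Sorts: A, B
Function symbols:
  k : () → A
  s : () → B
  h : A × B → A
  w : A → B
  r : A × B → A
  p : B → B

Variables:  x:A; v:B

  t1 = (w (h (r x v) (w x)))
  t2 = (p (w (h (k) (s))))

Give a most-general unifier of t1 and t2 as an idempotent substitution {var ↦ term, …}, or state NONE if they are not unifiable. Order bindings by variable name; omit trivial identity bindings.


head clash or occurs-check failure — not unifiable

NONE (not unifiable)


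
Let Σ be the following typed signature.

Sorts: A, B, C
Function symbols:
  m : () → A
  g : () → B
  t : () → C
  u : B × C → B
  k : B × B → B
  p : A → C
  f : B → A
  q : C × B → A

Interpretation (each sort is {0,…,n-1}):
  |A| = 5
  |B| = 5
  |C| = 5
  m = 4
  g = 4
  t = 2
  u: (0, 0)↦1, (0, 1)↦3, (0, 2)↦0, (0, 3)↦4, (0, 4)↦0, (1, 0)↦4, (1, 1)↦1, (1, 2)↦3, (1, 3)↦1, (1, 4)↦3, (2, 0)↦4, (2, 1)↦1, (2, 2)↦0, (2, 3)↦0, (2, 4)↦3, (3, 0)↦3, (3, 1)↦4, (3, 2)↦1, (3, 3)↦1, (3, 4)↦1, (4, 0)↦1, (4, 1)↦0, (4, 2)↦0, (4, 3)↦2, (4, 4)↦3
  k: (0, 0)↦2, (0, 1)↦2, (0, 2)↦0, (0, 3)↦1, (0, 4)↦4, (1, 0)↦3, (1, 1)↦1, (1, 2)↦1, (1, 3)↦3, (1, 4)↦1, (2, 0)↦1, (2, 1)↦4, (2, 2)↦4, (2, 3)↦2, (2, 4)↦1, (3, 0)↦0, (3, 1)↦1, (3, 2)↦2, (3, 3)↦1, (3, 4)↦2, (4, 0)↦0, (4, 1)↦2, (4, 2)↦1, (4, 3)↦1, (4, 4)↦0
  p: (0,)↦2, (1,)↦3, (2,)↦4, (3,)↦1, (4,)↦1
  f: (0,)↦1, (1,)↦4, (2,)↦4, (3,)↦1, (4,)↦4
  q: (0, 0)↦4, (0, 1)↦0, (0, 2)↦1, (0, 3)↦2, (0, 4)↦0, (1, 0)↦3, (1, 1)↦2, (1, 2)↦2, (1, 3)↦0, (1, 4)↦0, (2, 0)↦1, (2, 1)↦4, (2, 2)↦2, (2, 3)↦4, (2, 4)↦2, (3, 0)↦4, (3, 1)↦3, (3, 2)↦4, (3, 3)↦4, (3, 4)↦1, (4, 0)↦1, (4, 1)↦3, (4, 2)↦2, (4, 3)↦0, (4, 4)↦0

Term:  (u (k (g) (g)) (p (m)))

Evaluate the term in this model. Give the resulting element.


value = 3

  g = 4
  g = 4
  (k (g) (g)) = k(4, 4) = 0
  m = 4
  (p (m)) = p(4,) = 1
  (u (k (g) (g)) (p (m))) = u(0, 1) = 3


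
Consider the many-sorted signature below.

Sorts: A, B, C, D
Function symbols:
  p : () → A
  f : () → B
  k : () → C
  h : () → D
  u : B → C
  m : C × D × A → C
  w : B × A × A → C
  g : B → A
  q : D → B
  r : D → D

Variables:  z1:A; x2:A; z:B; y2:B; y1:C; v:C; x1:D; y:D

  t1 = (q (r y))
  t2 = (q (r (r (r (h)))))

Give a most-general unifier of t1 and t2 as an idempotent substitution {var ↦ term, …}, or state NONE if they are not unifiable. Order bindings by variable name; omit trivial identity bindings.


{y ↦ (r (r (h)))}


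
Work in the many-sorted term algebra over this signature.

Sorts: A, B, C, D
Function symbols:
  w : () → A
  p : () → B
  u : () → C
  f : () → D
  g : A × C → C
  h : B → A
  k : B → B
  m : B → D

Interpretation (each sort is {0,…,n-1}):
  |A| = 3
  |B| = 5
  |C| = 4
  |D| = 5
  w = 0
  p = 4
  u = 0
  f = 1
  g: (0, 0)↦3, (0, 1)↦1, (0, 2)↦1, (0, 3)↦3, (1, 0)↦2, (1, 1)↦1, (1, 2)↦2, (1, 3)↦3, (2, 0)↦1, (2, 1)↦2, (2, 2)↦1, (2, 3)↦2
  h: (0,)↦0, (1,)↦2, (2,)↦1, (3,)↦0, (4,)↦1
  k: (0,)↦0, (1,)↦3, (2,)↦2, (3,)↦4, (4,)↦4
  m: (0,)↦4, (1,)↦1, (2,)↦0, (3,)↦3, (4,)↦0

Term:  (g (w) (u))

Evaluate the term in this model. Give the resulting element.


value = 3

  w = 0
  u = 0
  (g (w) (u)) = g(0, 0) = 3
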